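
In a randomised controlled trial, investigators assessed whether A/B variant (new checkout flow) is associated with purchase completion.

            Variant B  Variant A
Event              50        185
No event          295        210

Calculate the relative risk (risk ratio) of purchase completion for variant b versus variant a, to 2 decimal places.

Reading the table with exposure as columns: a = 50 (Variant B, case), b = 295 (Variant B, non-case), c = 185 (Variant A, case), d = 210.
Risk in exposed = 50/345 = 0.14493; risk in unexposed = 185/395 = 0.46835.
RR = 0.14493 / 0.46835 = 0.30944
The risk is 69% lower among the exposed than among the unexposed.

0.31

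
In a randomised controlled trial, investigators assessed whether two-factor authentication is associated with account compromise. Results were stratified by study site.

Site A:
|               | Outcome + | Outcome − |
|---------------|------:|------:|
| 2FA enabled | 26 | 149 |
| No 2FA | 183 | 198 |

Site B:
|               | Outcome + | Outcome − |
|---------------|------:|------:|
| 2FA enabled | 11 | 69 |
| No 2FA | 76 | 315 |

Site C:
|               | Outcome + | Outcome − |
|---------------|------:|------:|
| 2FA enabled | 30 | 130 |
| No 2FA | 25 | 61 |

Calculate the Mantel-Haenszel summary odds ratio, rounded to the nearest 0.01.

0.33

OR_MH = Σ(aᵢdᵢ/nᵢ) / Σ(bᵢcᵢ/nᵢ), where nᵢ is the stratum total.
Stratum 1 (Site A): n = 556; a·d/n = 26·198/556 = 9.2590; b·c/n = 149·183/556 = 49.0414
Stratum 2 (Site B): n = 471; a·d/n = 11·315/471 = 7.3567; b·c/n = 69·76/471 = 11.1338
Stratum 3 (Site C): n = 246; a·d/n = 30·61/246 = 7.4390; b·c/n = 130·25/246 = 13.2114
OR_MH = (9.2590 + 7.3567 + 7.4390) / (49.0414 + 11.1338 + 13.2114) = 24.0547 / 73.3865 = 0.32778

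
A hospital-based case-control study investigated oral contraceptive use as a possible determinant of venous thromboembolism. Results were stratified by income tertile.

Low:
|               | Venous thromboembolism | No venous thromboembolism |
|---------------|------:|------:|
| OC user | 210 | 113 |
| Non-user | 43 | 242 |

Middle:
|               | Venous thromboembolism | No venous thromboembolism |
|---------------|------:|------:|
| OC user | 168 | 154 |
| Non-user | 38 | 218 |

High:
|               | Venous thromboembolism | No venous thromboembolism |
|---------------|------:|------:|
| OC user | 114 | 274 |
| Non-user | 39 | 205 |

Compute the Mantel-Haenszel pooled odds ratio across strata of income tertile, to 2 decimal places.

OR_MH = Σ(aᵢdᵢ/nᵢ) / Σ(bᵢcᵢ/nᵢ), where nᵢ is the stratum total.
Stratum 1 (Low): n = 608; a·d/n = 210·242/608 = 83.5855; b·c/n = 113·43/608 = 7.9918
Stratum 2 (Middle): n = 578; a·d/n = 168·218/578 = 63.3633; b·c/n = 154·38/578 = 10.1246
Stratum 3 (High): n = 632; a·d/n = 114·205/632 = 36.9778; b·c/n = 274·39/632 = 16.9082
OR_MH = (83.5855 + 63.3633 + 36.9778) / (7.9918 + 10.1246 + 16.9082) = 183.9267 / 35.0246 = 5.25136

5.25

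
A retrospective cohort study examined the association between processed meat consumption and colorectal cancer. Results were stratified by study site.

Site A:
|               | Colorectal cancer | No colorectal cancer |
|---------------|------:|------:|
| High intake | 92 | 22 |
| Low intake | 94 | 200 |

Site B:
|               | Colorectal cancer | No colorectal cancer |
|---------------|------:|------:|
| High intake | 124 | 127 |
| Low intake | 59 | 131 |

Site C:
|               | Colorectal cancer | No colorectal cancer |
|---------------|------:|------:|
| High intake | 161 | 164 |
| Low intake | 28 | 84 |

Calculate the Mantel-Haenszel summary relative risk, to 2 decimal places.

2.00

RR_MH = Σ(aᵢ·n₀ᵢ/nᵢ) / Σ(cᵢ·n₁ᵢ/nᵢ), with n₁ᵢ = aᵢ+bᵢ (exposed), n₀ᵢ = cᵢ+dᵢ (unexposed), nᵢ = n₁ᵢ+n₀ᵢ.
Stratum 1 (Site A): n₁ = 114, n₀ = 294, n = 408; a·n₀/n = 92·294/408 = 66.2941; c·n₁/n = 94·114/408 = 26.2647
Stratum 2 (Site B): n₁ = 251, n₀ = 190, n = 441; a·n₀/n = 124·190/441 = 53.4240; c·n₁/n = 59·251/441 = 33.5805
Stratum 3 (Site C): n₁ = 325, n₀ = 112, n = 437; a·n₀/n = 161·112/437 = 41.2632; c·n₁/n = 28·325/437 = 20.8238
RR_MH = (66.2941 + 53.4240 + 41.2632) / (26.2647 + 33.5805 + 20.8238) = 160.9813 / 80.6690 = 1.99558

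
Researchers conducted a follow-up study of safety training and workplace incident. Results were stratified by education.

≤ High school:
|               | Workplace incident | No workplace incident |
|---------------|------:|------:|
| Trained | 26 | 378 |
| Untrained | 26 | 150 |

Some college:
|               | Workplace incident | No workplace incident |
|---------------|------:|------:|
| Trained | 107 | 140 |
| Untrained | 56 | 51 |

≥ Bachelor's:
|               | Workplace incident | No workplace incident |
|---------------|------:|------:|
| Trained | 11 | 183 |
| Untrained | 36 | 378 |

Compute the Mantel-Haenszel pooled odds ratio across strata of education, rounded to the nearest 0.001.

OR_MH = Σ(aᵢdᵢ/nᵢ) / Σ(bᵢcᵢ/nᵢ), where nᵢ is the stratum total.
Stratum 1 (≤ High school): n = 580; a·d/n = 26·150/580 = 6.7241; b·c/n = 378·26/580 = 16.9448
Stratum 2 (Some college): n = 354; a·d/n = 107·51/354 = 15.4153; b·c/n = 140·56/354 = 22.1469
Stratum 3 (≥ Bachelor's): n = 608; a·d/n = 11·378/608 = 6.8388; b·c/n = 183·36/608 = 10.8355
OR_MH = (6.7241 + 15.4153 + 6.8388) / (16.9448 + 22.1469 + 10.8355) = 28.9782 / 49.9272 = 0.58041

0.580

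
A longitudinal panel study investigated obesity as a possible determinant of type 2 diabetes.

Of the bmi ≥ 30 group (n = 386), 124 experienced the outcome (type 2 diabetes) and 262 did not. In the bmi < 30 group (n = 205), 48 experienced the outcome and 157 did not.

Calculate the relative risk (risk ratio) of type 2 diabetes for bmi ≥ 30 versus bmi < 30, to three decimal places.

1.372

From the description: a = 124, b = 262, c = 48, d = 157.
Risk in exposed = 124/386 = 0.32124; risk in unexposed = 48/205 = 0.23415.
RR = 0.32124 / 0.23415 = 1.37198
The risk among the exposed is 1.37 times that among the unexposed.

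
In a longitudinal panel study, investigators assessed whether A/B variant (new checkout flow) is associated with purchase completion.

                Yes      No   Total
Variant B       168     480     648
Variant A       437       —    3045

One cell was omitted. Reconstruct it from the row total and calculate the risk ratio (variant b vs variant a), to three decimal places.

1.807

The missing cell is in the unexposed row: 3045 − 437 = 2608.
So a = 168, b = 480, c = 437, d = 2608.
RR = [a/(a+b)] / [c/(c+d)] = (168/648) / (437/3045) = 0.25926/0.14351 = 1.80651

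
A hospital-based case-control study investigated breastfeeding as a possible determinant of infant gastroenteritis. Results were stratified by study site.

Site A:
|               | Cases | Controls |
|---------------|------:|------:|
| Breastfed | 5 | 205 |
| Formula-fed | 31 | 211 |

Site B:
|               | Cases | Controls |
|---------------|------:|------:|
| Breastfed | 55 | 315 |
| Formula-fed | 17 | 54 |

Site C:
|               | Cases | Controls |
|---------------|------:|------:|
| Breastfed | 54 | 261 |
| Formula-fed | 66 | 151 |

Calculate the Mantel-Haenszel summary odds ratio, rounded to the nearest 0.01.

OR_MH = Σ(aᵢdᵢ/nᵢ) / Σ(bᵢcᵢ/nᵢ), where nᵢ is the stratum total.
Stratum 1 (Site A): n = 452; a·d/n = 5·211/452 = 2.3341; b·c/n = 205·31/452 = 14.0597
Stratum 2 (Site B): n = 441; a·d/n = 55·54/441 = 6.7347; b·c/n = 315·17/441 = 12.1429
Stratum 3 (Site C): n = 532; a·d/n = 54·151/532 = 15.3271; b·c/n = 261·66/532 = 32.3797
OR_MH = (2.3341 + 6.7347 + 15.3271) / (14.0597 + 12.1429 + 32.3797) = 24.3958 / 58.5823 = 0.41644

0.42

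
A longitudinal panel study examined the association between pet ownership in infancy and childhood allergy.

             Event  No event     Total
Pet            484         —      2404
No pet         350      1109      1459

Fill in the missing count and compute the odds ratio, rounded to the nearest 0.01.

0.80

The missing cell is in the exposed row: 2404 − 484 = 1920.
So a = 484, b = 1920, c = 350, d = 1109.
OR = (a·d)/(b·c) = (484 × 1109) / (1920 × 350) = 536756 / 672000 = 0.79874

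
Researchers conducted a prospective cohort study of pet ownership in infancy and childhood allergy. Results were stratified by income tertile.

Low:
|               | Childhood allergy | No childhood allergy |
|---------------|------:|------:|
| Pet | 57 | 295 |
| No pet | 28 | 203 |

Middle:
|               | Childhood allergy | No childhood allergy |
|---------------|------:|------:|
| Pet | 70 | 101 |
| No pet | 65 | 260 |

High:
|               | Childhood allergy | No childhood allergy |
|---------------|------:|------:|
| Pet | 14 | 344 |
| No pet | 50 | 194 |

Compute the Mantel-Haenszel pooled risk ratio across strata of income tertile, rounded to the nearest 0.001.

RR_MH = Σ(aᵢ·n₀ᵢ/nᵢ) / Σ(cᵢ·n₁ᵢ/nᵢ), with n₁ᵢ = aᵢ+bᵢ (exposed), n₀ᵢ = cᵢ+dᵢ (unexposed), nᵢ = n₁ᵢ+n₀ᵢ.
Stratum 1 (Low): n₁ = 352, n₀ = 231, n = 583; a·n₀/n = 57·231/583 = 22.5849; c·n₁/n = 28·352/583 = 16.9057
Stratum 2 (Middle): n₁ = 171, n₀ = 325, n = 496; a·n₀/n = 70·325/496 = 45.8669; c·n₁/n = 65·171/496 = 22.4093
Stratum 3 (High): n₁ = 358, n₀ = 244, n = 602; a·n₀/n = 14·244/602 = 5.6744; c·n₁/n = 50·358/602 = 29.7342
RR_MH = (22.5849 + 45.8669 + 5.6744) / (16.9057 + 22.4093 + 29.7342) = 74.1263 / 69.0492 = 1.07353

1.074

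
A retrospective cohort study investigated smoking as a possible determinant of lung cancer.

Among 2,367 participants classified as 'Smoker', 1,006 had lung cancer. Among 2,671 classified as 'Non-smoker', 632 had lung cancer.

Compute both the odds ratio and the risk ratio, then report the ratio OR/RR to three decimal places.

From the description: a = 1006, b = 1361, c = 632, d = 2039.
OR = (1006·2039)/(1361·632) = 2051234/860152 = 2.38473
Risk in exposed = 1006/2367 = 0.42501; risk in unexposed = 632/2671 = 0.23662; RR = 1.79621
OR/RR = 2.38473 / 1.79621 = 1.32765
The outcome is not rare, so the OR lies further from 1 than the RR.

1.328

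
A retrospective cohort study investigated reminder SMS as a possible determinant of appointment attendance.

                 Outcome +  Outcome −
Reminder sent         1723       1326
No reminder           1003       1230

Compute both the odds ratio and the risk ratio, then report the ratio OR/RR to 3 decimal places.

Cells: a = 1723, b = 1326, c = 1003, d = 1230.
OR = (1723·1230)/(1326·1003) = 2119290/1329978 = 1.59348
Risk in exposed = 1723/3049 = 0.56510; risk in unexposed = 1003/2233 = 0.44917; RR = 1.25810
OR/RR = 1.59348 / 1.25810 = 1.26657
The outcome is not rare, so the OR lies further from 1 than the RR.

1.267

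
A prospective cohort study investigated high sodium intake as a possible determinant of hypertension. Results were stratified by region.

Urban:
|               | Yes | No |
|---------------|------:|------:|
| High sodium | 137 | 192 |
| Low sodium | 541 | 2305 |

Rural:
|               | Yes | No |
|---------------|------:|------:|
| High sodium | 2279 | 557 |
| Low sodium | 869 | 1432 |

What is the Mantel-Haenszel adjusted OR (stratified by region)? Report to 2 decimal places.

OR_MH = Σ(aᵢdᵢ/nᵢ) / Σ(bᵢcᵢ/nᵢ), where nᵢ is the stratum total.
Stratum 1 (Urban): n = 3175; a·d/n = 137·2305/3175 = 99.4598; b·c/n = 192·541/3175 = 32.7156
Stratum 2 (Rural): n = 5137; a·d/n = 2279·1432/5137 = 635.2984; b·c/n = 557·869/5137 = 94.2248
OR_MH = (99.4598 + 635.2984) / (32.7156 + 94.2248) = 734.7583 / 126.9404 = 5.78821

5.79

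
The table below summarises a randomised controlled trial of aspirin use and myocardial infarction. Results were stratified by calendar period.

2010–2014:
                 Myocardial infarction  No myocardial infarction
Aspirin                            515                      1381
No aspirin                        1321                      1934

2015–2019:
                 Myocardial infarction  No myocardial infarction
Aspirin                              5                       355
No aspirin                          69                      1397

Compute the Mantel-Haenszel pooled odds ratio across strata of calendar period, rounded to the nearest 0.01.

0.54

OR_MH = Σ(aᵢdᵢ/nᵢ) / Σ(bᵢcᵢ/nᵢ), where nᵢ is the stratum total.
Stratum 1 (2010–2014): n = 5151; a·d/n = 515·1934/5151 = 193.3625; b·c/n = 1381·1321/5151 = 354.1644
Stratum 2 (2015–2019): n = 1826; a·d/n = 5·1397/1826 = 3.8253; b·c/n = 355·69/1826 = 13.4146
OR_MH = (193.3625 + 3.8253) / (354.1644 + 13.4146) = 197.1878 / 367.5790 = 0.53645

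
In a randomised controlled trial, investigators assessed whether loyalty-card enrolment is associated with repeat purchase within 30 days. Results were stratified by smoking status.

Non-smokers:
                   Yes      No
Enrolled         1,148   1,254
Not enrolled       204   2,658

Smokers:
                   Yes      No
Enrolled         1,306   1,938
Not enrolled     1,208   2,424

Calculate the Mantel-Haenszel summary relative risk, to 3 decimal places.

1.982

RR_MH = Σ(aᵢ·n₀ᵢ/nᵢ) / Σ(cᵢ·n₁ᵢ/nᵢ), with n₁ᵢ = aᵢ+bᵢ (exposed), n₀ᵢ = cᵢ+dᵢ (unexposed), nᵢ = n₁ᵢ+n₀ᵢ.
Stratum 1 (Non-smokers): n₁ = 2402, n₀ = 2862, n = 5264; a·n₀/n = 1148·2862/5264 = 624.1596; c·n₁/n = 204·2402/5264 = 93.0866
Stratum 2 (Smokers): n₁ = 3244, n₀ = 3632, n = 6876; a·n₀/n = 1306·3632/6876 = 689.8476; c·n₁/n = 1208·3244/6876 = 569.9174
RR_MH = (624.1596 + 689.8476) / (93.0866 + 569.9174) = 1314.0072 / 663.0040 = 1.98190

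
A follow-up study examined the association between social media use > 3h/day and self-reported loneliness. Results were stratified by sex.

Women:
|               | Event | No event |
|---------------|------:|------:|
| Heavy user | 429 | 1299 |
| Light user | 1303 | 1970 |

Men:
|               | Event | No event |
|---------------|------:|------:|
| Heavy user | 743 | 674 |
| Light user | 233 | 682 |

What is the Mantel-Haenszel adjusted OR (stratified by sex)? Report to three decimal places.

0.952

OR_MH = Σ(aᵢdᵢ/nᵢ) / Σ(bᵢcᵢ/nᵢ), where nᵢ is the stratum total.
Stratum 1 (Women): n = 5001; a·d/n = 429·1970/5001 = 168.9922; b·c/n = 1299·1303/5001 = 338.4517
Stratum 2 (Men): n = 2332; a·d/n = 743·682/2332 = 217.2925; b·c/n = 674·233/2332 = 67.3422
OR_MH = (168.9922 + 217.2925) / (338.4517 + 67.3422) = 386.2847 / 405.7939 = 0.95192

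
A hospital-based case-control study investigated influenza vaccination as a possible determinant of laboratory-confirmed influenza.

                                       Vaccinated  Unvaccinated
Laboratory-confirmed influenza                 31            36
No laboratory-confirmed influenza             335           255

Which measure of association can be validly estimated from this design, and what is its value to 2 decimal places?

Reading the table with exposure as columns: a = 31 (Vaccinated, case), b = 335 (Vaccinated, non-case), c = 36 (Unvaccinated, case), d = 255.
This is a hospital-based case-control study: participants were sampled on outcome status, so risks in the source population cannot be estimated directly — relative risk is not valid here. The odds ratio is the appropriate measure.
OR = (a·d)/(b·c) = (31 × 255) / (335 × 36) = 7905 / 12060 = 0.65547

0.66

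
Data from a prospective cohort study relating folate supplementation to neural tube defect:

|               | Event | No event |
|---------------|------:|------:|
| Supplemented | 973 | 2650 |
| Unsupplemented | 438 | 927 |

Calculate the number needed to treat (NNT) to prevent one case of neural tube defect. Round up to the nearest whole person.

Risk in treated group = 973/3623 = 0.26856; risk in control = 438/1365 = 0.32088.
Absolute risk reduction = 0.32088 − 0.26856 = 0.05232
NNT = 1 / ARR = 1 / 0.05232 = 19.114 → round up → 20

20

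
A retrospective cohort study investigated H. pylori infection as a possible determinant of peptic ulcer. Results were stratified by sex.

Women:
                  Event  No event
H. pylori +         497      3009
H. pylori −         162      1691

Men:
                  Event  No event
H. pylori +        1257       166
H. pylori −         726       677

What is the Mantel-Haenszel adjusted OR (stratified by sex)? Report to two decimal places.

OR_MH = Σ(aᵢdᵢ/nᵢ) / Σ(bᵢcᵢ/nᵢ), where nᵢ is the stratum total.
Stratum 1 (Women): n = 5359; a·d/n = 497·1691/5359 = 156.8253; b·c/n = 3009·162/5359 = 90.9606
Stratum 2 (Men): n = 2826; a·d/n = 1257·677/2826 = 301.1285; b·c/n = 166·726/2826 = 42.6454
OR_MH = (156.8253 + 301.1285) / (90.9606 + 42.6454) = 457.9538 / 133.6061 = 3.42764

3.43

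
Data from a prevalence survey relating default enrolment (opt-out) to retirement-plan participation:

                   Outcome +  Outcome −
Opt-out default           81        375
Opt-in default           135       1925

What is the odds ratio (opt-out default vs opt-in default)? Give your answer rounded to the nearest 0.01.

3.08

Cells: a = 81, b = 375, c = 135, d = 1925.
OR = (a·d)/(b·c) = (81 × 1925) / (375 × 135) = 155925 / 50625 = 3.08000
The odds of retirement-plan participation are about 3.08 times as high in the opt-out default group.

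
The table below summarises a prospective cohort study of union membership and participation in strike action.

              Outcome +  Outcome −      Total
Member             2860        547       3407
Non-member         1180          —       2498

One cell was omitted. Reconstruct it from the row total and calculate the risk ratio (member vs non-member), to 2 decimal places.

The missing cell is in the unexposed row: 2498 − 1180 = 1318.
So a = 2860, b = 547, c = 1180, d = 1318.
RR = [a/(a+b)] / [c/(c+d)] = (2860/3407) / (1180/2498) = 0.83945/0.47238 = 1.77707

1.78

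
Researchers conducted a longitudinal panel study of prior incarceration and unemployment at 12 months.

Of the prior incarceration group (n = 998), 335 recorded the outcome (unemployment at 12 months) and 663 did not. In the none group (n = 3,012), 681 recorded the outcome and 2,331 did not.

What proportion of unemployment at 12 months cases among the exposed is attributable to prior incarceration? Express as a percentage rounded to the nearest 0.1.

From the description: a = 335, b = 663, c = 681, d = 2331.
Risk in exposed = 335/998 = 0.33567; risk in unexposed = 681/3012 = 0.22610.
RR = 0.33567/0.22610 = 1.48464
AR% = (RR − 1)/RR × 100 = (1.48464 − 1)/1.48464 × 100 = 32.6438%

32.6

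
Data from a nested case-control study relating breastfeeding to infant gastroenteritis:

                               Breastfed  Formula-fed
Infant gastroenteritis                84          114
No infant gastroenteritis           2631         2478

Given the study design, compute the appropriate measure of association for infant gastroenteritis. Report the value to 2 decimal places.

Reading the table with exposure as columns: a = 84 (Breastfed, case), b = 2631 (Breastfed, non-case), c = 114 (Formula-fed, case), d = 2478.
This is a nested case-control study: participants were sampled on outcome status, so risks in the source population cannot be estimated directly — relative risk is not valid here. The odds ratio is the appropriate measure.
OR = (a·d)/(b·c) = (84 × 2478) / (2631 × 114) = 208152 / 299934 = 0.69399

0.69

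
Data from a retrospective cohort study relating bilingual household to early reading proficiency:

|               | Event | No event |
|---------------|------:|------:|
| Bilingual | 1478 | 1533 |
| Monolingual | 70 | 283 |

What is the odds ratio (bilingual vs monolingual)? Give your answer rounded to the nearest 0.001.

3.898

Cells: a = 1478, b = 1533, c = 70, d = 283.
OR = (a·d)/(b·c) = (1478 × 283) / (1533 × 70) = 418274 / 107310 = 3.89781
The odds of early reading proficiency are about 3.90 times as high in the bilingual group.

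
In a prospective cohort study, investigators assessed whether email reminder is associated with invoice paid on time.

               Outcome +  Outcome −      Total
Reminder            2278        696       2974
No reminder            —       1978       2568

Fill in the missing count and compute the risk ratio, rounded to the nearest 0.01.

3.33

The missing cell is in the unexposed row: 2568 − 1978 = 590.
So a = 2278, b = 696, c = 590, d = 1978.
RR = [a/(a+b)] / [c/(c+d)] = (2278/2974) / (590/2568) = 0.76597/0.22975 = 3.33392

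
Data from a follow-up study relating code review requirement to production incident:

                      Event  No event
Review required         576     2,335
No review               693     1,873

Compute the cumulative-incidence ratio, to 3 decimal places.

Cells: a = 576, b = 2335, c = 693, d = 1873.
Risk in exposed = 576/2911 = 0.19787; risk in unexposed = 693/2566 = 0.27007.
RR = 0.19787 / 0.27007 = 0.73266
The risk is 27% lower among the exposed than among the unexposed.

0.733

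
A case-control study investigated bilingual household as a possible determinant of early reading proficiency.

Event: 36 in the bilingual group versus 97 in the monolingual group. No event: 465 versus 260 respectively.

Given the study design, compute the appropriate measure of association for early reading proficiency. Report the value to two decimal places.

From the description: a = 36, b = 465, c = 97, d = 260.
This is a case-control study: participants were sampled on outcome status, so risks in the source population cannot be estimated directly — relative risk is not valid here. The odds ratio is the appropriate measure.
OR = (a·d)/(b·c) = (36 × 260) / (465 × 97) = 9360 / 45105 = 0.20752

0.21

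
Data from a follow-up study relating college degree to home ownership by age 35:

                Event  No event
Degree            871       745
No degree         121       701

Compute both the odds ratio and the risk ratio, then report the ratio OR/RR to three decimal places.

1.850

Cells: a = 871, b = 745, c = 121, d = 701.
OR = (871·701)/(745·121) = 610571/90145 = 6.77321
Risk in exposed = 871/1616 = 0.53899; risk in unexposed = 121/822 = 0.14720; RR = 3.66154
OR/RR = 6.77321 / 3.66154 = 1.84983
The outcome is not rare, so the OR lies further from 1 than the RR.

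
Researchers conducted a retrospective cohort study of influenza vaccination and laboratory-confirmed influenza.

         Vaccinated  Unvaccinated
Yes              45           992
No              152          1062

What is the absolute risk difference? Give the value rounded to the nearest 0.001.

Reading the table with exposure as columns: a = 45 (Vaccinated, case), b = 152 (Vaccinated, non-case), c = 992 (Unvaccinated, case), d = 1062.
Risk in exposed = 45/197 = 0.228426; risk in unexposed = 992/2054 = 0.482960.
Risk difference = 0.228426 − 0.482960 = -0.254534

-0.255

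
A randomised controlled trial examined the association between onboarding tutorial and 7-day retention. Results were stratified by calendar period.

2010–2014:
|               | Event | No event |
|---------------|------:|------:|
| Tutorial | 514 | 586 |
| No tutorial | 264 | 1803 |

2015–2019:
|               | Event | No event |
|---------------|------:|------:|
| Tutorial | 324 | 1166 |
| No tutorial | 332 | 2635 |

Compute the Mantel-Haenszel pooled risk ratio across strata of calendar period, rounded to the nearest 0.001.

RR_MH = Σ(aᵢ·n₀ᵢ/nᵢ) / Σ(cᵢ·n₁ᵢ/nᵢ), with n₁ᵢ = aᵢ+bᵢ (exposed), n₀ᵢ = cᵢ+dᵢ (unexposed), nᵢ = n₁ᵢ+n₀ᵢ.
Stratum 1 (2010–2014): n₁ = 1100, n₀ = 2067, n = 3167; a·n₀/n = 514·2067/3167 = 335.4714; c·n₁/n = 264·1100/3167 = 91.6956
Stratum 2 (2015–2019): n₁ = 1490, n₀ = 2967, n = 4457; a·n₀/n = 324·2967/4457 = 215.6850; c·n₁/n = 332·1490/4457 = 110.9895
RR_MH = (335.4714 + 215.6850) / (91.6956 + 110.9895) = 551.1564 / 202.6851 = 2.71927

2.719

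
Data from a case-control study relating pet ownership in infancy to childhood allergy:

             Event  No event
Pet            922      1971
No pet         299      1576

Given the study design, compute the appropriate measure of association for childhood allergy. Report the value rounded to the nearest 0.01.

2.47

Cells: a = 922, b = 1971, c = 299, d = 1576.
This is a case-control study: participants were sampled on outcome status, so risks in the source population cannot be estimated directly — relative risk is not valid here. The odds ratio is the appropriate measure.
OR = (a·d)/(b·c) = (922 × 1576) / (1971 × 299) = 1453072 / 589329 = 2.46564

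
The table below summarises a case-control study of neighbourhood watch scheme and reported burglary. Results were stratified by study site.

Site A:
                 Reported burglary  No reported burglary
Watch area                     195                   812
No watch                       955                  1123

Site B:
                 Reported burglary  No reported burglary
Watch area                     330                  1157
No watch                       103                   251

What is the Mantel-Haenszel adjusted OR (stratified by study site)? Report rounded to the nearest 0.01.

0.37

OR_MH = Σ(aᵢdᵢ/nᵢ) / Σ(bᵢcᵢ/nᵢ), where nᵢ is the stratum total.
Stratum 1 (Site A): n = 3085; a·d/n = 195·1123/3085 = 70.9838; b·c/n = 812·955/3085 = 251.3647
Stratum 2 (Site B): n = 1841; a·d/n = 330·251/1841 = 44.9919; b·c/n = 1157·103/1841 = 64.7317
OR_MH = (70.9838 + 44.9919) / (251.3647 + 64.7317) = 115.9756 / 316.0963 = 0.36690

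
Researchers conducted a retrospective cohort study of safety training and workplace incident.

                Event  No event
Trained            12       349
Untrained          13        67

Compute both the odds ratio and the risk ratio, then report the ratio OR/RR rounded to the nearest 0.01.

Cells: a = 12, b = 349, c = 13, d = 67.
OR = (12·67)/(349·13) = 804/4537 = 0.17721
Risk in exposed = 12/361 = 0.03324; risk in unexposed = 13/80 = 0.16250; RR = 0.20456
OR/RR = 0.17721 / 0.20456 = 0.86630
The outcome is not rare, so the OR lies further from 1 than the RR.

0.87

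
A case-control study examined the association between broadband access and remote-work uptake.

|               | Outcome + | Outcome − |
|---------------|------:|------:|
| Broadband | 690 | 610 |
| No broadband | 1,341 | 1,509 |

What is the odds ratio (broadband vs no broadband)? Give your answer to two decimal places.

Cells: a = 690, b = 610, c = 1341, d = 1509.
OR = (a·d)/(b·c) = (690 × 1509) / (610 × 1341) = 1041210 / 818010 = 1.27286
The odds of remote-work uptake are about 1.27 times as high in the broadband group.

1.27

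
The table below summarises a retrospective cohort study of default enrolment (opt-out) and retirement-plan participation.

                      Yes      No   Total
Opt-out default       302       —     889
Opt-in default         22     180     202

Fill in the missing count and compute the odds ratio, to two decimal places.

4.21

The missing cell is in the exposed row: 889 − 302 = 587.
So a = 302, b = 587, c = 22, d = 180.
OR = (a·d)/(b·c) = (302 × 180) / (587 × 22) = 54360 / 12914 = 4.20939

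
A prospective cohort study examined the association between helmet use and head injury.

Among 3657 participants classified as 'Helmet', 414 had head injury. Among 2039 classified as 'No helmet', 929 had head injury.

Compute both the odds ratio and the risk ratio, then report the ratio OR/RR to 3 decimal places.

From the description: a = 414, b = 3243, c = 929, d = 1110.
OR = (414·1110)/(3243·929) = 459540/3012747 = 0.15253
Risk in exposed = 414/3657 = 0.11321; risk in unexposed = 929/2039 = 0.45562; RR = 0.24847
OR/RR = 0.15253 / 0.24847 = 0.61388
The outcome is not rare, so the OR lies further from 1 than the RR.

0.614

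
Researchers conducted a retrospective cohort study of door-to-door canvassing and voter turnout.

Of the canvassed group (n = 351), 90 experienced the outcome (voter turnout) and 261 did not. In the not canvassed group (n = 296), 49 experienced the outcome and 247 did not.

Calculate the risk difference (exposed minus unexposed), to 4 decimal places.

0.0909

From the description: a = 90, b = 261, c = 49, d = 247.
Risk in exposed = 90/351 = 0.256410; risk in unexposed = 49/296 = 0.165541.
Risk difference = 0.256410 − 0.165541 = 0.090870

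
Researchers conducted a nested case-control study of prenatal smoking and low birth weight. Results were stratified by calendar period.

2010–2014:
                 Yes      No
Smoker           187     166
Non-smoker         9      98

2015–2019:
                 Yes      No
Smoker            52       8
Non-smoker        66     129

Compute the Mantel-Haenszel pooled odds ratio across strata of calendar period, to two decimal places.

OR_MH = Σ(aᵢdᵢ/nᵢ) / Σ(bᵢcᵢ/nᵢ), where nᵢ is the stratum total.
Stratum 1 (2010–2014): n = 460; a·d/n = 187·98/460 = 39.8391; b·c/n = 166·9/460 = 3.2478
Stratum 2 (2015–2019): n = 255; a·d/n = 52·129/255 = 26.3059; b·c/n = 8·66/255 = 2.0706
OR_MH = (39.8391 + 26.3059) / (3.2478 + 2.0706) = 66.1450 / 5.3184 = 12.43698

12.44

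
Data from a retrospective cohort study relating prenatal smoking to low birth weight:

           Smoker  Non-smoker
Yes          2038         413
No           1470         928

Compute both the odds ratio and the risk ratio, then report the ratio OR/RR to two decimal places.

Reading the table with exposure as columns: a = 2038 (Smoker, case), b = 1470 (Smoker, non-case), c = 413 (Non-smoker, case), d = 928.
OR = (2038·928)/(1470·413) = 1891264/607110 = 3.11519
Risk in exposed = 2038/3508 = 0.58096; risk in unexposed = 413/1341 = 0.30798; RR = 1.88635
OR/RR = 3.11519 / 1.88635 = 1.65143
The outcome is not rare, so the OR lies further from 1 than the RR.

1.65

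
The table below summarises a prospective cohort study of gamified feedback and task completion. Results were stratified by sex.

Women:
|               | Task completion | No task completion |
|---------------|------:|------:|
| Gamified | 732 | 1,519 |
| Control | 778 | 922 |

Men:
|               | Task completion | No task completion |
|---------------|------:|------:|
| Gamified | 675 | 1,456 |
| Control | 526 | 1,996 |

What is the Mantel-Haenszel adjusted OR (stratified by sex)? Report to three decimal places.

OR_MH = Σ(aᵢdᵢ/nᵢ) / Σ(bᵢcᵢ/nᵢ), where nᵢ is the stratum total.
Stratum 1 (Women): n = 3951; a·d/n = 732·922/3951 = 170.8185; b·c/n = 1519·778/3951 = 299.1096
Stratum 2 (Men): n = 4653; a·d/n = 675·1996/4653 = 289.5551; b·c/n = 1456·526/4653 = 164.5940
OR_MH = (170.8185 + 289.5551) / (299.1096 + 164.5940) = 460.3737 / 463.7036 = 0.99282

0.993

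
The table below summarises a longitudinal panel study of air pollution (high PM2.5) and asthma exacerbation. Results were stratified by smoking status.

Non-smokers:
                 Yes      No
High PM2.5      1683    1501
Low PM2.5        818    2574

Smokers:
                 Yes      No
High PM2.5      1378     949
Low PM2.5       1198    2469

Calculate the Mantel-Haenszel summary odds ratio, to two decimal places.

OR_MH = Σ(aᵢdᵢ/nᵢ) / Σ(bᵢcᵢ/nᵢ), where nᵢ is the stratum total.
Stratum 1 (Non-smokers): n = 6576; a·d/n = 1683·2574/6576 = 658.7655; b·c/n = 1501·818/6576 = 186.7120
Stratum 2 (Smokers): n = 5994; a·d/n = 1378·2469/5994 = 567.6146; b·c/n = 949·1198/5994 = 189.6733
OR_MH = (658.7655 + 567.6146) / (186.7120 + 189.6733) = 1226.3801 / 376.3853 = 3.25831

3.26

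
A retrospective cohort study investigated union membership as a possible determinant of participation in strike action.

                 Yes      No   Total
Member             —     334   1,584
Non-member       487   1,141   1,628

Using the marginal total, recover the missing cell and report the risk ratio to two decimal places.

2.64

The missing cell is in the exposed row: 1584 − 334 = 1250.
So a = 1250, b = 334, c = 487, d = 1141.
RR = [a/(a+b)] / [c/(c+d)] = (1250/1584) / (487/1628) = 0.78914/0.29914 = 2.63803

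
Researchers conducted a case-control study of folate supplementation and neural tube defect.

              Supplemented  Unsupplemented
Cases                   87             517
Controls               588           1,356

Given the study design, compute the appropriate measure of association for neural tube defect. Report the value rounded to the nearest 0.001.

Reading the table with exposure as columns: a = 87 (Supplemented, case), b = 588 (Supplemented, non-case), c = 517 (Unsupplemented, case), d = 1356.
This is a case-control study: participants were sampled on outcome status, so risks in the source population cannot be estimated directly — relative risk is not valid here. The odds ratio is the appropriate measure.
OR = (a·d)/(b·c) = (87 × 1356) / (588 × 517) = 117972 / 303996 = 0.38807

0.388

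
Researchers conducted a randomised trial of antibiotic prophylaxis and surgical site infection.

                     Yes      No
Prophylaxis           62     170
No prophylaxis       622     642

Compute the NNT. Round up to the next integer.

5

Risk in treated group = 62/232 = 0.26724; risk in control = 622/1264 = 0.49209.
Absolute risk reduction = 0.49209 − 0.26724 = 0.22485
NNT = 1 / ARR = 1 / 0.22485 = 4.447 → round up → 5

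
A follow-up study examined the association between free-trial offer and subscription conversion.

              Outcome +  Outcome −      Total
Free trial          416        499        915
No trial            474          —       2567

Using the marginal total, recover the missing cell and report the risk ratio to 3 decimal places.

The missing cell is in the unexposed row: 2567 − 474 = 2093.
So a = 416, b = 499, c = 474, d = 2093.
RR = [a/(a+b)] / [c/(c+d)] = (416/915) / (474/2567) = 0.45464/0.18465 = 2.46218

2.462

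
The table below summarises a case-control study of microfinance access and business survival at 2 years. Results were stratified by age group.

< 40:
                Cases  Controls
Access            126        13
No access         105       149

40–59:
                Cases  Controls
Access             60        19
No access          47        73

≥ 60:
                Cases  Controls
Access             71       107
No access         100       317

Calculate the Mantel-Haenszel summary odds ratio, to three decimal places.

4.148

OR_MH = Σ(aᵢdᵢ/nᵢ) / Σ(bᵢcᵢ/nᵢ), where nᵢ is the stratum total.
Stratum 1 (< 40): n = 393; a·d/n = 126·149/393 = 47.7710; b·c/n = 13·105/393 = 3.4733
Stratum 2 (40–59): n = 199; a·d/n = 60·73/199 = 22.0101; b·c/n = 19·47/199 = 4.4874
Stratum 3 (≥ 60): n = 595; a·d/n = 71·317/595 = 37.8269; b·c/n = 107·100/595 = 17.9832
OR_MH = (47.7710 + 22.0101 + 37.8269) / (3.4733 + 4.4874 + 17.9832) = 107.6079 / 25.9439 = 4.14771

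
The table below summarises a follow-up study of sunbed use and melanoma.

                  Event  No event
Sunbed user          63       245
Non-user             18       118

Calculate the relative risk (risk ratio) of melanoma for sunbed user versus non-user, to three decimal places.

Cells: a = 63, b = 245, c = 18, d = 118.
Risk in exposed = 63/308 = 0.20455; risk in unexposed = 18/136 = 0.13235.
RR = 0.20455 / 0.13235 = 1.54545
The risk among the exposed is 1.55 times that among the unexposed.

1.545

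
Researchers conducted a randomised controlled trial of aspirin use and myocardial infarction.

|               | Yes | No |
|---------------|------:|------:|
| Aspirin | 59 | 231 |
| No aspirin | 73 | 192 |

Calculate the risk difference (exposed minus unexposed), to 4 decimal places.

-0.0720

Cells: a = 59, b = 231, c = 73, d = 192.
Risk in exposed = 59/290 = 0.203448; risk in unexposed = 73/265 = 0.275472.
Risk difference = 0.203448 − 0.275472 = -0.072023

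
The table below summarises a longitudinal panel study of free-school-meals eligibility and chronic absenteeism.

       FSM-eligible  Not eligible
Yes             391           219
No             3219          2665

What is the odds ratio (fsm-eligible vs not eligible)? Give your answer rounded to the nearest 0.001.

1.478

Reading the table with exposure as columns: a = 391 (FSM-eligible, case), b = 3219 (FSM-eligible, non-case), c = 219 (Not eligible, case), d = 2665.
OR = (a·d)/(b·c) = (391 × 2665) / (3219 × 219) = 1042015 / 704961 = 1.47812
The odds of chronic absenteeism are about 1.48 times as high in the fsm-eligible group.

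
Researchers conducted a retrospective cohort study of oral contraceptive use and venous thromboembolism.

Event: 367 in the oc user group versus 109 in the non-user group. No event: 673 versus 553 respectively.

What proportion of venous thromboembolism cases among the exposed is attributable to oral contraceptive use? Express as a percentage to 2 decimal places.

From the description: a = 367, b = 673, c = 109, d = 553.
Risk in exposed = 367/1040 = 0.35288; risk in unexposed = 109/662 = 0.16465.
RR = 0.35288/0.16465 = 2.14321
AR% = (RR − 1)/RR × 100 = (2.14321 − 1)/2.14321 × 100 = 53.3410%

53.34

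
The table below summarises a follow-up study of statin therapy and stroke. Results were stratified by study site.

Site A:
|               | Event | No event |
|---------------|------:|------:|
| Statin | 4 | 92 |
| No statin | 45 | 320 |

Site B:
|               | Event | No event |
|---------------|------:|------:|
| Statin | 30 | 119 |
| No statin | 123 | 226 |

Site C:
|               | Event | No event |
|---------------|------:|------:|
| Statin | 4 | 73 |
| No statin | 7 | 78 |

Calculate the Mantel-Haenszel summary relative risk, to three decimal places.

0.531

RR_MH = Σ(aᵢ·n₀ᵢ/nᵢ) / Σ(cᵢ·n₁ᵢ/nᵢ), with n₁ᵢ = aᵢ+bᵢ (exposed), n₀ᵢ = cᵢ+dᵢ (unexposed), nᵢ = n₁ᵢ+n₀ᵢ.
Stratum 1 (Site A): n₁ = 96, n₀ = 365, n = 461; a·n₀/n = 4·365/461 = 3.1670; c·n₁/n = 45·96/461 = 9.3709
Stratum 2 (Site B): n₁ = 149, n₀ = 349, n = 498; a·n₀/n = 30·349/498 = 21.0241; c·n₁/n = 123·149/498 = 36.8012
Stratum 3 (Site C): n₁ = 77, n₀ = 85, n = 162; a·n₀/n = 4·85/162 = 2.0988; c·n₁/n = 7·77/162 = 3.3272
RR_MH = (3.1670 + 21.0241 + 2.0988) / (9.3709 + 36.8012 + 3.3272) = 26.2899 / 49.4993 = 0.53112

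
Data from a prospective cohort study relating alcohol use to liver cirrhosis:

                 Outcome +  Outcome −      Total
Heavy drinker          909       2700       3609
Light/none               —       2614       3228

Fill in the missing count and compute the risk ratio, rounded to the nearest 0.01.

1.32

The missing cell is in the unexposed row: 3228 − 2614 = 614.
So a = 909, b = 2700, c = 614, d = 2614.
RR = [a/(a+b)] / [c/(c+d)] = (909/3609) / (614/3228) = 0.25187/0.19021 = 1.32417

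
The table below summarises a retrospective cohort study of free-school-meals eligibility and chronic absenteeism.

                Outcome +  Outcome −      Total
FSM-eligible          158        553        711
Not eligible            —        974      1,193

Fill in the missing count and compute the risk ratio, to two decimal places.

1.21

The missing cell is in the unexposed row: 1193 − 974 = 219.
So a = 158, b = 553, c = 219, d = 974.
RR = [a/(a+b)] / [c/(c+d)] = (158/711) / (219/1193) = 0.22222/0.18357 = 1.21055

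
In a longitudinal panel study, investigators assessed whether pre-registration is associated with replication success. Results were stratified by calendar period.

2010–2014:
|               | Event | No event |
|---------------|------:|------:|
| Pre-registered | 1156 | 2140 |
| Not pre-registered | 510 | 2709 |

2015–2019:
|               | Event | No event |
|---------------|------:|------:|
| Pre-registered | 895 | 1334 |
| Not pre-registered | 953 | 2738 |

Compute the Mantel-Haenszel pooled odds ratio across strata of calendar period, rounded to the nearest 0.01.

2.34

OR_MH = Σ(aᵢdᵢ/nᵢ) / Σ(bᵢcᵢ/nᵢ), where nᵢ is the stratum total.
Stratum 1 (2010–2014): n = 6515; a·d/n = 1156·2709/6515 = 480.6760; b·c/n = 2140·510/6515 = 167.5211
Stratum 2 (2015–2019): n = 5920; a·d/n = 895·2738/5920 = 413.9375; b·c/n = 1334·953/5920 = 214.7470
OR_MH = (480.6760 + 413.9375) / (167.5211 + 214.7470) = 894.6135 / 382.2681 = 2.34028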